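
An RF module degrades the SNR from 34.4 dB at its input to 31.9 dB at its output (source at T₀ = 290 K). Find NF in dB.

NF (dB) = SNR_in(dB) − SNR_out(dB) when the source is at T₀
NF = 34.4 − 31.9 = 2.5 dB

2.5 dB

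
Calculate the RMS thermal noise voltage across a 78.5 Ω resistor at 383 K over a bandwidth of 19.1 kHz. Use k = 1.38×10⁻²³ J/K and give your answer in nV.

178 nV

V_n = √(4kTRB)
4kTRB = 4 × 1.38×10⁻²³ × 383 × 7.85×10¹ × 1.91×10⁴ = 3.17×10⁻¹⁴ V²
V_n = √(3.17×10⁻¹⁴) = 1.78×10⁻⁷ V = 178 nV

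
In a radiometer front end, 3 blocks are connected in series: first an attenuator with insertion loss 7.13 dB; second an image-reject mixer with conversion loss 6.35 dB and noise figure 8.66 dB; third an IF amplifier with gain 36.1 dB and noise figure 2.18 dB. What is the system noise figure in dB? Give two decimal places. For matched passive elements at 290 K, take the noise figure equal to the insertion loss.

17.20 dB

Convert to linear (a loss of L dB is a gain of −L dB): F_i = 10^(NF_i/10), G_i = 10^(G_i,dB/10)
  Stage 1: F_1 = 10^(7.13/10) = 5.164, G_1 = 10^(−7.13/10) = 0.1936
  Stage 2: F_2 = 10^(8.66/10) = 7.345, G_2 = 10^(−6.35/10) = 0.2317
  Stage 3: F_3 = 10^(2.18/10) = 1.652, G_3 = 10^(36.1/10) = 4074
Friis cascade:
  F = 5.164 + (7.345 − 1)/0.1936 + (1.652 − 1)/0.04487 = 52.46
NF = 10 log₁₀(52.46) = 17.20 dB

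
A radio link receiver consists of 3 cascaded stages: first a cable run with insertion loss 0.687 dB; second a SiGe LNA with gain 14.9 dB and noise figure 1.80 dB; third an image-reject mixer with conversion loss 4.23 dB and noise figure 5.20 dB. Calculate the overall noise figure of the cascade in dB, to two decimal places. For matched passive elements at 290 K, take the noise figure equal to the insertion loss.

Convert to linear (a loss of L dB is a gain of −L dB): F_i = 10^(NF_i/10), G_i = 10^(G_i,dB/10)
  Stage 1: F_1 = 10^(0.687/10) = 1.171, G_1 = 10^(−0.687/10) = 0.8537
  Stage 2: F_2 = 10^(1.80/10) = 1.514, G_2 = 10^(14.9/10) = 30.90
  Stage 3: F_3 = 10^(5.20/10) = 3.311, G_3 = 10^(−4.23/10) = 0.3776
Friis cascade:
  F = 1.171 + (1.514 − 1)/0.8537 + (3.311 − 1)/26.38 = 1.861
NF = 10 log₁₀(1.861) = 2.70 dB

2.70 dB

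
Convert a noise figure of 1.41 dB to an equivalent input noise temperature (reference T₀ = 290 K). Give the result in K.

F = 10^(1.41/10) = 1.38357
T_e = (F − 1)·T₀ = (1.38357 − 1) × 290 = 111 K

111 K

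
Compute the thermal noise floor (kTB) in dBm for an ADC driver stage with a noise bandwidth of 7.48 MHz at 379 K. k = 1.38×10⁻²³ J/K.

−104.1 dBm

P_n = kTB = 1.38×10⁻²³ × 379 × 7.48×10⁶ = 3.91×10⁻¹⁴ W
In dBm: 10 log₁₀(3.91×10⁻¹⁴ / 10⁻³) = −104.1 dBm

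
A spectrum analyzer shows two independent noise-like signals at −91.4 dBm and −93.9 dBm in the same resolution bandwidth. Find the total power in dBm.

Convert to linear, add, convert back:
P₁ = 7.24×10⁻¹³ W, P₂ = 4.07×10⁻¹³ W
P_tot = 1.13×10⁻¹² W → 10 log₁₀(P_tot / 10⁻³) = −89.5 dBm

−89.5 dBm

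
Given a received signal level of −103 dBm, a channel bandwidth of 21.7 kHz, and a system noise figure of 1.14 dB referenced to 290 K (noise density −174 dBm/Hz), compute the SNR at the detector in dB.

Noise floor: N = −174 + 10 log₁₀(B) + NF
10 log₁₀(2.17×10⁴) = 43.36 dB
N = −174 + 43.36 + 1.14 = −129.50 dBm
SNR = P_sig − N = −103 − (−129.50) = 26.50 dB → 26.5 dB

26.5 dB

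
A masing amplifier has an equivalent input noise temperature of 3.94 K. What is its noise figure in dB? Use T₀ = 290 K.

F = 1 + T_e/T₀ = 1 + 3.94/290 = 1.01359
NF = 10 log₁₀(1.01359) = 0.059 dB

0.059 dB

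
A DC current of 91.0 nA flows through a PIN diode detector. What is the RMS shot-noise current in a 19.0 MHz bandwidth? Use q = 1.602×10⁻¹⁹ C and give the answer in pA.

I_n = √(2qI·B)
2qI·B = 2 × 1.602×10⁻¹⁹ × 9.10×10⁻⁸ × 1.90×10⁷ = 5.54×10⁻¹⁹ A²
I_n = √(5.54×10⁻¹⁹) = 7.44×10⁻¹⁰ A = 744 pA

744 pA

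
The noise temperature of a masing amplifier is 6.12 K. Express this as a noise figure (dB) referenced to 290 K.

0.091 dB

F = 1 + T_e/T₀ = 1 + 6.12/290 = 1.0211
NF = 10 log₁₀(1.0211) = 0.091 dB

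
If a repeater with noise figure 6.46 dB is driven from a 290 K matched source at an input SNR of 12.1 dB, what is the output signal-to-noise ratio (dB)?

5.64 dB

By definition F = SNR_in/SNR_out, so in dB: SNR_out = SNR_in − NF
SNR_out = 12.1 − 6.46 = 5.64 dB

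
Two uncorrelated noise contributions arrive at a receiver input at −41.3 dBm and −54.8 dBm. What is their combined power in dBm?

−41.1 dBm

Convert to linear, add, convert back:
P₁ = 7.41×10⁻⁸ W, P₂ = 3.31×10⁻⁹ W
P_tot = 7.74×10⁻⁸ W → 10 log₁₀(P_tot / 10⁻³) = −41.1 dBm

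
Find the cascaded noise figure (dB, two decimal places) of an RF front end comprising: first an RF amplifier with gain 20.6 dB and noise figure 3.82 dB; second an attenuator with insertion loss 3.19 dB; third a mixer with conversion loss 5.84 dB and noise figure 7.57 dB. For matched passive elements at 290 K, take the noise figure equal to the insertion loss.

Convert to linear (a loss of L dB is a gain of −L dB): F_i = 10^(NF_i/10), G_i = 10^(G_i,dB/10)
  Stage 1: F_1 = 10^(3.82/10) = 2.410, G_1 = 10^(20.6/10) = 114.8
  Stage 2: F_2 = 10^(3.19/10) = 2.084, G_2 = 10^(−3.19/10) = 0.4797
  Stage 3: F_3 = 10^(7.57/10) = 5.715, G_3 = 10^(−5.84/10) = 0.2606
Friis cascade:
  F = 2.410 + (2.084 − 1)/114.8 + (5.715 − 1)/55.08 = 2.505
NF = 10 log₁₀(2.505) = 3.99 dB

3.99 dB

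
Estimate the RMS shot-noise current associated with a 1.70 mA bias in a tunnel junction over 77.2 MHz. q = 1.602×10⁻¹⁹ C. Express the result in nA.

I_n = √(2qI·B)
2qI·B = 2 × 1.602×10⁻¹⁹ × 1.70×10⁻³ × 7.72×10⁷ = 4.20×10⁻¹⁴ A²
I_n = √(4.20×10⁻¹⁴) = 2.05×10⁻⁷ A = 205 nA

205 nA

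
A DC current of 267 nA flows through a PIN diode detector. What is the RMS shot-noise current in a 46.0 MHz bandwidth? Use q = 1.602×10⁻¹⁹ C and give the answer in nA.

I_n = √(2qI·B)
2qI·B = 2 × 1.602×10⁻¹⁹ × 2.67×10⁻⁷ × 4.60×10⁷ = 3.94×10⁻¹⁸ A²
I_n = √(3.94×10⁻¹⁸) = 1.98×10⁻⁹ A = 1.98 nA

1.98 nA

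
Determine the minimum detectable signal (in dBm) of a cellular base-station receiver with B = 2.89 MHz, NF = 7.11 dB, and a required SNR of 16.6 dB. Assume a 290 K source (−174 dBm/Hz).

−85.7 dBm

Sensitivity = −174 + 10 log₁₀(B) + NF + SNR_min
= −174 + 64.61 + 7.11 + 16.6
= −85.68 dBm → −85.7 dBm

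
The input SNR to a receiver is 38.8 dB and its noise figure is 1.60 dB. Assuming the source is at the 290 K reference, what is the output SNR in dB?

By definition F = SNR_in/SNR_out, so in dB: SNR_out = SNR_in − NF
SNR_out = 38.8 − 1.60 = 37.20 dB

37.20 dB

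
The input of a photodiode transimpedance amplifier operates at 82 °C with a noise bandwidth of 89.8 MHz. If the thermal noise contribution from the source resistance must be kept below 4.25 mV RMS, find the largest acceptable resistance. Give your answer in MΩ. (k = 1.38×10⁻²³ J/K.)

T = 82 °C + 273.15 = 355.15 K
Johnson–Nyquist: V_n = √(4kTRB) ⇒ R = V_n² / (4kTB)
4kTB = 4 × 1.38×10⁻²³ × 355.15 × 8.98×10⁷ = 1.76×10⁻¹²
R = (4.25×10⁻³)² / 1.76×10⁻¹² = 1.03×10⁷ Ω = 10.3 MΩ

10.3 MΩ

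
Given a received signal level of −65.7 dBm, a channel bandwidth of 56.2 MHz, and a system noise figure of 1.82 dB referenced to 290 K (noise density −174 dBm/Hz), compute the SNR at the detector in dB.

29.0 dB

Noise floor: N = −174 + 10 log₁₀(B) + NF
10 log₁₀(5.62×10⁷) = 77.5 dB
N = −174 + 77.5 + 1.82 = −94.68 dBm
SNR = P_sig − N = −65.7 − (−94.68) = 28.98 dB → 29.0 dB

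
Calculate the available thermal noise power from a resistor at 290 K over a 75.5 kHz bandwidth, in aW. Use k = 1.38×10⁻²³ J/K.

302 aW

P_n = kTB = 1.38×10⁻²³ × 290 × 7.55×10⁴ = 3.02×10⁻¹⁶ W = 302 aW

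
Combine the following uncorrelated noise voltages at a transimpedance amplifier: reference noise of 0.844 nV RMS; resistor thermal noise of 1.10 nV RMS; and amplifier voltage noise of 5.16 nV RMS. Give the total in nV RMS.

5.34 nV

Uncorrelated sources add in power (mean-square): V_tot = √(ΣV_i²)
V_tot = √[(8.44×10⁻¹⁰)² + (1.10×10⁻⁹)² + (5.16×10⁻⁹)²] = 5.34×10⁻⁹ V = 5.34 nV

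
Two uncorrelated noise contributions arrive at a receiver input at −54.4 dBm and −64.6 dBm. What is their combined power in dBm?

Convert to linear, add, convert back:
P₁ = 3.63×10⁻⁹ W, P₂ = 3.47×10⁻¹⁰ W
P_tot = 3.98×10⁻⁹ W → 10 log₁₀(P_tot / 10⁻³) = −54.0 dBm

−54.0 dBm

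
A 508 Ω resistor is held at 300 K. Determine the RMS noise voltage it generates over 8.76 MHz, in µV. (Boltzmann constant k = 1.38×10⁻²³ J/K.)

8.58 µV

V_n = √(4kTRB)
4kTRB = 4 × 1.38×10⁻²³ × 300 × 5.08×10² × 8.76×10⁶ = 7.37×10⁻¹¹ V²
V_n = √(7.37×10⁻¹¹) = 8.58×10⁻⁶ V = 8.58 µV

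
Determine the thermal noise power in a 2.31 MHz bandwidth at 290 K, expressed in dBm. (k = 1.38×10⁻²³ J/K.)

P_n = kTB = 1.38×10⁻²³ × 290 × 2.31×10⁶ = 9.24×10⁻¹⁵ W
In dBm: 10 log₁₀(9.24×10⁻¹⁵ / 10⁻³) = −110.3 dBm

−110.3 dBm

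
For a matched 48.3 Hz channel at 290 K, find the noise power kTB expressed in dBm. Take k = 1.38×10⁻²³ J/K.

−157.1 dBm

P_n = kTB = 1.38×10⁻²³ × 290 × 4.83×10¹ = 1.93×10⁻¹⁹ W
In dBm: 10 log₁₀(1.93×10⁻¹⁹ / 10⁻³) = −157.1 dBm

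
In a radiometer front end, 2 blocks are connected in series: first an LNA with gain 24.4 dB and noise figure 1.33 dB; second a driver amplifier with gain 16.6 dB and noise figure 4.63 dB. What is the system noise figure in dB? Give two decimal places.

1.35 dB

Convert to linear (a loss of L dB is a gain of −L dB): F_i = 10^(NF_i/10), G_i = 10^(G_i,dB/10)
  Stage 1: F_1 = 10^(1.33/10) = 1.358, G_1 = 10^(24.4/10) = 275.4
  Stage 2: F_2 = 10^(4.63/10) = 2.904, G_2 = 10^(16.6/10) = 45.71
Friis cascade:
  F = 1.358 + (2.904 − 1)/275.4 = 1.365
NF = 10 log₁₀(1.365) = 1.35 dB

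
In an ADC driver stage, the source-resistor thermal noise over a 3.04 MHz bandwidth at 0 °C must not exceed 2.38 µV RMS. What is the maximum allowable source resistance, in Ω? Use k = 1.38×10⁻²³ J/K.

124 Ω

T = 0 °C + 273.15 = 273.15 K
Johnson–Nyquist: V_n = √(4kTRB) ⇒ R = V_n² / (4kTB)
4kTB = 4 × 1.38×10⁻²³ × 273.15 × 3.04×10⁶ = 4.58×10⁻¹⁴
R = (2.38×10⁻⁶)² / 4.58×10⁻¹⁴ = 1.24×10² Ω = 124 Ω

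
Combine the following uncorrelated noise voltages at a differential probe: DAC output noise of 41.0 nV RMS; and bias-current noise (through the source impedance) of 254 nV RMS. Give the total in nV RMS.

Uncorrelated sources add in power (mean-square): V_tot = √(ΣV_i²)
V_tot = √[(4.10×10⁻⁸)² + (2.54×10⁻⁷)²] = 2.57×10⁻⁷ V = 257 nV

257 nV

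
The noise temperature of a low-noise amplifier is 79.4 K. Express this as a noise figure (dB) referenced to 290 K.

F = 1 + T_e/T₀ = 1 + 79.4/290 = 1.27379
NF = 10 log₁₀(1.27379) = 1.05 dB

1.05 dB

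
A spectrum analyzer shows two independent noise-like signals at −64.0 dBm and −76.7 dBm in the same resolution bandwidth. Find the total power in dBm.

−63.8 dBm

Convert to linear, add, convert back:
P₁ = 3.98×10⁻¹⁰ W, P₂ = 2.14×10⁻¹¹ W
P_tot = 4.19×10⁻¹⁰ W → 10 log₁₀(P_tot / 10⁻³) = −63.8 dBm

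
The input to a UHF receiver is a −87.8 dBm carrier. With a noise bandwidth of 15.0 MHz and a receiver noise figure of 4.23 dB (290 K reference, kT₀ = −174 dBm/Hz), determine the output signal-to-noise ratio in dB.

10.2 dB

Noise floor: N = −174 + 10 log₁₀(B) + NF
10 log₁₀(1.50×10⁷) = 71.76 dB
N = −174 + 71.76 + 4.23 = −98.01 dBm
SNR = P_sig − N = −87.8 − (−98.01) = 10.21 dB → 10.2 dB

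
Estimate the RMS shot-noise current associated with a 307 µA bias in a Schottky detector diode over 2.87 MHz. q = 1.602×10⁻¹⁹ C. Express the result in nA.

16.8 nA

I_n = √(2qI·B)
2qI·B = 2 × 1.602×10⁻¹⁹ × 3.07×10⁻⁴ × 2.87×10⁶ = 2.82×10⁻¹⁶ A²
I_n = √(2.82×10⁻¹⁶) = 1.68×10⁻⁸ A = 16.8 nA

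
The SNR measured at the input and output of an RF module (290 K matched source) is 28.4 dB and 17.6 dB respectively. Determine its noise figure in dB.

NF (dB) = SNR_in(dB) − SNR_out(dB) when the source is at T₀
NF = 28.4 − 17.6 = 10.8 dB

10.8 dB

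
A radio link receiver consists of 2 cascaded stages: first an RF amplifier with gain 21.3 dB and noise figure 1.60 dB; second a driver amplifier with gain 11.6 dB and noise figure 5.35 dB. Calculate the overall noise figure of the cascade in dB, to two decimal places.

Convert to linear (a loss of L dB is a gain of −L dB): F_i = 10^(NF_i/10), G_i = 10^(G_i,dB/10)
  Stage 1: F_1 = 10^(1.60/10) = 1.445, G_1 = 10^(21.3/10) = 134.9
  Stage 2: F_2 = 10^(5.35/10) = 3.428, G_2 = 10^(11.6/10) = 14.45
Friis cascade:
  F = 1.445 + (3.428 − 1)/134.9 = 1.463
NF = 10 log₁₀(1.463) = 1.65 dB

1.65 dB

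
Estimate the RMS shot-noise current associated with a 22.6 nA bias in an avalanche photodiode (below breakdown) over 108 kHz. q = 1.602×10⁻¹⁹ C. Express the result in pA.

28.0 pA

I_n = √(2qI·B)
2qI·B = 2 × 1.602×10⁻¹⁹ × 2.26×10⁻⁸ × 1.08×10⁵ = 7.82×10⁻²² A²
I_n = √(7.82×10⁻²²) = 2.80×10⁻¹¹ A = 28.0 pA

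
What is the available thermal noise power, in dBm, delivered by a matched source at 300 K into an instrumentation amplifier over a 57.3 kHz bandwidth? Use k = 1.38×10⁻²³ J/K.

−126.2 dBm

P_n = kTB = 1.38×10⁻²³ × 300 × 5.73×10⁴ = 2.37×10⁻¹⁶ W
In dBm: 10 log₁₀(2.37×10⁻¹⁶ / 10⁻³) = −126.2 dBm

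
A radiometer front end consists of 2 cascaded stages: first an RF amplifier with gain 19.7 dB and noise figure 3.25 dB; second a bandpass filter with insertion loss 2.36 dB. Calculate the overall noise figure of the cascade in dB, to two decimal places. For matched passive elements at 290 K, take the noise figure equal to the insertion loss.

3.27 dB

Convert to linear (a loss of L dB is a gain of −L dB): F_i = 10^(NF_i/10), G_i = 10^(G_i,dB/10)
  Stage 1: F_1 = 10^(3.25/10) = 2.113, G_1 = 10^(19.7/10) = 93.33
  Stage 2: F_2 = 10^(2.36/10) = 1.722, G_2 = 10^(−2.36/10) = 0.5808
Friis cascade:
  F = 2.113 + (1.722 − 1)/93.33 = 2.121
NF = 10 log₁₀(2.121) = 3.27 dB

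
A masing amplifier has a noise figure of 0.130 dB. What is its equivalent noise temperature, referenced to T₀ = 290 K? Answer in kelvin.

F = 10^(0.130/10) = 1.03039
T_e = (F − 1)·T₀ = (1.03039 − 1) × 290 = 8.81 K

8.81 K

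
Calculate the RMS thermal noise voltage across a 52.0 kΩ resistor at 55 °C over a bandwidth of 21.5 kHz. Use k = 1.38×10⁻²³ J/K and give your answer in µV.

4.50 µV

T = 55 °C + 273.15 = 328.15 K
V_n = √(4kTRB)
4kTRB = 4 × 1.38×10⁻²³ × 328.15 × 5.20×10⁴ × 2.15×10⁴ = 2.03×10⁻¹¹ V²
V_n = √(2.03×10⁻¹¹) = 4.50×10⁻⁶ V = 4.50 µV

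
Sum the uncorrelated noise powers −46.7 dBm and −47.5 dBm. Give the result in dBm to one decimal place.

−44.1 dBm

Convert to linear, add, convert back:
P₁ = 2.14×10⁻⁸ W, P₂ = 1.78×10⁻⁸ W
P_tot = 3.92×10⁻⁸ W → 10 log₁₀(P_tot / 10⁻³) = −44.1 dBm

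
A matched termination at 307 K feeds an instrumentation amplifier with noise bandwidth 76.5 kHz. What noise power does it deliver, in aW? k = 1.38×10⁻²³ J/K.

324 aW

P_n = kTB = 1.38×10⁻²³ × 307 × 7.65×10⁴ = 3.24×10⁻¹⁶ W = 324 aW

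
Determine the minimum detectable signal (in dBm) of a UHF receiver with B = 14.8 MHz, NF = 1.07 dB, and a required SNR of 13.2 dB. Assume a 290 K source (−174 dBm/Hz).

Sensitivity = −174 + 10 log₁₀(B) + NF + SNR_min
= −174 + 71.7 + 1.07 + 13.2
= −88.03 dBm → −88.0 dBm

−88.0 dBm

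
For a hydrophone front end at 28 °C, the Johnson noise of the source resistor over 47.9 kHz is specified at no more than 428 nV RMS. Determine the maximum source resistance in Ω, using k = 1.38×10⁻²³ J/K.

230 Ω

T = 28 °C + 273.15 = 301.15 K
Johnson–Nyquist: V_n = √(4kTRB) ⇒ R = V_n² / (4kTB)
4kTB = 4 × 1.38×10⁻²³ × 301.15 × 4.79×10⁴ = 7.96×10⁻¹⁶
R = (4.28×10⁻⁷)² / 7.96×10⁻¹⁶ = 2.30×10² Ω = 230 Ω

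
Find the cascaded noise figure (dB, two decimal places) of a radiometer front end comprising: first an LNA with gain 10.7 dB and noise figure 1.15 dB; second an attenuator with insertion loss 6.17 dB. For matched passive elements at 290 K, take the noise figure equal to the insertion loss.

Convert to linear (a loss of L dB is a gain of −L dB): F_i = 10^(NF_i/10), G_i = 10^(G_i,dB/10)
  Stage 1: F_1 = 10^(1.15/10) = 1.303, G_1 = 10^(10.7/10) = 11.75
  Stage 2: F_2 = 10^(6.17/10) = 4.140, G_2 = 10^(−6.17/10) = 0.2415
Friis cascade:
  F = 1.303 + (4.140 − 1)/11.75 = 1.570
NF = 10 log₁₀(1.570) = 1.96 dB

1.96 dB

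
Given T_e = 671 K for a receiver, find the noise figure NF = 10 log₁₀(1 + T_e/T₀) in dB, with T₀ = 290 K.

5.20 dB

F = 1 + T_e/T₀ = 1 + 671/290 = 3.31379
NF = 10 log₁₀(3.31379) = 5.20 dB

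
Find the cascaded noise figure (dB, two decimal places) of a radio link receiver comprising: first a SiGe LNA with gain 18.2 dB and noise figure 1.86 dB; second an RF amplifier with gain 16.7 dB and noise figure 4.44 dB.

1.94 dB

Convert to linear (a loss of L dB is a gain of −L dB): F_i = 10^(NF_i/10), G_i = 10^(G_i,dB/10)
  Stage 1: F_1 = 10^(1.86/10) = 1.535, G_1 = 10^(18.2/10) = 66.07
  Stage 2: F_2 = 10^(4.44/10) = 2.780, G_2 = 10^(16.7/10) = 46.77
Friis cascade:
  F = 1.535 + (2.780 − 1)/66.07 = 1.562
NF = 10 log₁₀(1.562) = 1.94 dB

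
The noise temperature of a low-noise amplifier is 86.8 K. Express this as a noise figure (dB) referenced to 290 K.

1.14 dB

F = 1 + T_e/T₀ = 1 + 86.8/290 = 1.29931
NF = 10 log₁₀(1.29931) = 1.14 dB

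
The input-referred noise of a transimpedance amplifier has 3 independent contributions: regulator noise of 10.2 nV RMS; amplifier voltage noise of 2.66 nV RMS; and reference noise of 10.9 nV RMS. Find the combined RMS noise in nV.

15.2 nV

Uncorrelated sources add in power (mean-square): V_tot = √(ΣV_i²)
V_tot = √[(1.02×10⁻⁸)² + (2.66×10⁻⁹)² + (1.09×10⁻⁸)²] = 1.52×10⁻⁸ V = 15.2 nV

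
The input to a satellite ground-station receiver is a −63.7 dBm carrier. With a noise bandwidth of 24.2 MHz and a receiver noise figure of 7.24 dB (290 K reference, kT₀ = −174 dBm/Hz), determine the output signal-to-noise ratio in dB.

29.2 dB

Noise floor: N = −174 + 10 log₁₀(B) + NF
10 log₁₀(2.42×10⁷) = 73.84 dB
N = −174 + 73.84 + 7.24 = −92.92 dBm
SNR = P_sig − N = −63.7 − (−92.92) = 29.22 dB → 29.2 dB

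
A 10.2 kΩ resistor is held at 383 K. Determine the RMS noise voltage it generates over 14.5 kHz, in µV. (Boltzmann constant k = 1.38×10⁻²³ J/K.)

1.77 µV

V_n = √(4kTRB)
4kTRB = 4 × 1.38×10⁻²³ × 383 × 1.02×10⁴ × 1.45×10⁴ = 3.13×10⁻¹² V²
V_n = √(3.13×10⁻¹²) = 1.77×10⁻⁶ V = 1.77 µV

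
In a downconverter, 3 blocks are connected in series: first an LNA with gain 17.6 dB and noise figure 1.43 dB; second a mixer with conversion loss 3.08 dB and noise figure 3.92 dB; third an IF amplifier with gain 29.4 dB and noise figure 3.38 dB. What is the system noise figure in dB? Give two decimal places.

1.63 dB

Convert to linear (a loss of L dB is a gain of −L dB): F_i = 10^(NF_i/10), G_i = 10^(G_i,dB/10)
  Stage 1: F_1 = 10^(1.43/10) = 1.390, G_1 = 10^(17.6/10) = 57.54
  Stage 2: F_2 = 10^(3.92/10) = 2.466, G_2 = 10^(−3.08/10) = 0.4920
  Stage 3: F_3 = 10^(3.38/10) = 2.178, G_3 = 10^(29.4/10) = 871.0
Friis cascade:
  F = 1.390 + (2.466 − 1)/57.54 + (2.178 − 1)/28.31 = 1.457
NF = 10 log₁₀(1.457) = 1.63 dB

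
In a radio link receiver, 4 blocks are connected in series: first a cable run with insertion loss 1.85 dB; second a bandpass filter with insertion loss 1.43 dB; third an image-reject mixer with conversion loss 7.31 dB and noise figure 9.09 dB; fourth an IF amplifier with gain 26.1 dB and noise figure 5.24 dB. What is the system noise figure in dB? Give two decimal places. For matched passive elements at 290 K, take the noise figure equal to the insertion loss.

16.44 dB

Convert to linear (a loss of L dB is a gain of −L dB): F_i = 10^(NF_i/10), G_i = 10^(G_i,dB/10)
  Stage 1: F_1 = 10^(1.85/10) = 1.531, G_1 = 10^(−1.85/10) = 0.6531
  Stage 2: F_2 = 10^(1.43/10) = 1.390, G_2 = 10^(−1.43/10) = 0.7194
  Stage 3: F_3 = 10^(9.09/10) = 8.110, G_3 = 10^(−7.31/10) = 0.1858
  Stage 4: F_4 = 10^(5.24/10) = 3.342, G_4 = 10^(26.1/10) = 407.4
Friis cascade:
  F = 1.531 + (1.390 − 1)/0.6531 + (8.110 − 1)/0.4699 + (3.342 − 1)/0.08730 = 44.09
NF = 10 log₁₀(44.09) = 16.44 dB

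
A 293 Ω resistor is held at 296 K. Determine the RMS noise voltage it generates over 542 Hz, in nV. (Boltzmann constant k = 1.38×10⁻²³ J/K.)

V_n = √(4kTRB)
4kTRB = 4 × 1.38×10⁻²³ × 296 × 2.93×10² × 5.42×10² = 2.59×10⁻¹⁵ V²
V_n = √(2.59×10⁻¹⁵) = 5.09×10⁻⁸ V = 50.9 nV

50.9 nV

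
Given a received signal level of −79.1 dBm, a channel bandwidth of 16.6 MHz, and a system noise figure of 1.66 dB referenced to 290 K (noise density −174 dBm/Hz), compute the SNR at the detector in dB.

Noise floor: N = −174 + 10 log₁₀(B) + NF
10 log₁₀(1.66×10⁷) = 72.2 dB
N = −174 + 72.2 + 1.66 = −100.14 dBm
SNR = P_sig − N = −79.1 − (−100.14) = 21.04 dB → 21.0 dB

21.0 dB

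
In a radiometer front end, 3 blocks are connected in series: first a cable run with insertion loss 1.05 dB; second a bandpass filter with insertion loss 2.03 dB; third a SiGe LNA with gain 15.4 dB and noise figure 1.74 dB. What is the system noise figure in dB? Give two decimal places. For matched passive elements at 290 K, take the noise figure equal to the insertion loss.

4.82 dB

Convert to linear (a loss of L dB is a gain of −L dB): F_i = 10^(NF_i/10), G_i = 10^(G_i,dB/10)
  Stage 1: F_1 = 10^(1.05/10) = 1.274, G_1 = 10^(−1.05/10) = 0.7852
  Stage 2: F_2 = 10^(2.03/10) = 1.596, G_2 = 10^(−2.03/10) = 0.6266
  Stage 3: F_3 = 10^(1.74/10) = 1.493, G_3 = 10^(15.4/10) = 34.67
Friis cascade:
  F = 1.274 + (1.596 − 1)/0.7852 + (1.493 − 1)/0.4920 = 3.034
NF = 10 log₁₀(3.034) = 4.82 dB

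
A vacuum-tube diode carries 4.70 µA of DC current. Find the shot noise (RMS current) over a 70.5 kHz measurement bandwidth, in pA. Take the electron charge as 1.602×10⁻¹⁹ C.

326 pA

I_n = √(2qI·B)
2qI·B = 2 × 1.602×10⁻¹⁹ × 4.70×10⁻⁶ × 7.05×10⁴ = 1.06×10⁻¹⁹ A²
I_n = √(1.06×10⁻¹⁹) = 3.26×10⁻¹⁰ A = 326 pA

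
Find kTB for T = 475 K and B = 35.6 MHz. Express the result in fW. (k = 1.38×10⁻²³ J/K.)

P_n = kTB = 1.38×10⁻²³ × 475 × 3.56×10⁷ = 2.33×10⁻¹³ W = 233 fW

233 fW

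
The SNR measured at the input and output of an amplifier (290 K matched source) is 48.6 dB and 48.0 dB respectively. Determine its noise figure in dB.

0.6 dB

NF (dB) = SNR_in(dB) − SNR_out(dB) when the source is at T₀
NF = 48.6 − 48.0 = 0.6 dB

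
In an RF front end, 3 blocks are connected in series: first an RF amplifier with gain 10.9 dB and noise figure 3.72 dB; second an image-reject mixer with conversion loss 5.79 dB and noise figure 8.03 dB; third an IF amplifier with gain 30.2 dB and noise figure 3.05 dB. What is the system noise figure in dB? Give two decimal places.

4.92 dB

Convert to linear (a loss of L dB is a gain of −L dB): F_i = 10^(NF_i/10), G_i = 10^(G_i,dB/10)
  Stage 1: F_1 = 10^(3.72/10) = 2.355, G_1 = 10^(10.9/10) = 12.30
  Stage 2: F_2 = 10^(8.03/10) = 6.353, G_2 = 10^(−5.79/10) = 0.2636
  Stage 3: F_3 = 10^(3.05/10) = 2.018, G_3 = 10^(30.2/10) = 1047
Friis cascade:
  F = 2.355 + (6.353 − 1)/12.30 + (2.018 − 1)/3.243 = 3.104
NF = 10 log₁₀(3.104) = 4.92 dB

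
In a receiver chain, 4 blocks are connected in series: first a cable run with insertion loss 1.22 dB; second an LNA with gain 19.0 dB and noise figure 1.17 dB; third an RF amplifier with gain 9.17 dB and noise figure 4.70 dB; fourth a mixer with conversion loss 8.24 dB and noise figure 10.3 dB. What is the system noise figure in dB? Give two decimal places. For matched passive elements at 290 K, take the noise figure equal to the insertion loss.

2.52 dB

Convert to linear (a loss of L dB is a gain of −L dB): F_i = 10^(NF_i/10), G_i = 10^(G_i,dB/10)
  Stage 1: F_1 = 10^(1.22/10) = 1.324, G_1 = 10^(−1.22/10) = 0.7551
  Stage 2: F_2 = 10^(1.17/10) = 1.309, G_2 = 10^(19.0/10) = 79.43
  Stage 3: F_3 = 10^(4.70/10) = 2.951, G_3 = 10^(9.17/10) = 8.260
  Stage 4: F_4 = 10^(10.3/10) = 10.72, G_4 = 10^(−8.24/10) = 0.1500
Friis cascade:
  F = 1.324 + (1.309 − 1)/0.7551 + (2.951 − 1)/59.98 + (10.72 − 1)/495.5 = 1.786
NF = 10 log₁₀(1.786) = 2.52 dB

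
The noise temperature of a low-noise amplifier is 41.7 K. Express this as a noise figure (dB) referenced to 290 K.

F = 1 + T_e/T₀ = 1 + 41.7/290 = 1.14379
NF = 10 log₁₀(1.14379) = 0.583 dB

0.583 dB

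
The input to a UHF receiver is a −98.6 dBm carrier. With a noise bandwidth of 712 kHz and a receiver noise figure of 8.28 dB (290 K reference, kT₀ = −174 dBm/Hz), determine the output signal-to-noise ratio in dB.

8.6 dB

Noise floor: N = −174 + 10 log₁₀(B) + NF
10 log₁₀(7.12×10⁵) = 58.52 dB
N = −174 + 58.52 + 8.28 = −107.20 dBm
SNR = P_sig − N = −98.6 − (−107.20) = 8.60 dB → 8.6 dB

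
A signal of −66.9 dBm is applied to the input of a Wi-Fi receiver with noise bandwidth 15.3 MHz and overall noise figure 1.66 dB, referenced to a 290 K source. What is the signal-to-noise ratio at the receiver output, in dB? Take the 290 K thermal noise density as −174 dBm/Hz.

33.6 dB

Noise floor: N = −174 + 10 log₁₀(B) + NF
10 log₁₀(1.53×10⁷) = 71.85 dB
N = −174 + 71.85 + 1.66 = −100.49 dBm
SNR = P_sig − N = −66.9 − (−100.49) = 33.59 dB → 33.6 dB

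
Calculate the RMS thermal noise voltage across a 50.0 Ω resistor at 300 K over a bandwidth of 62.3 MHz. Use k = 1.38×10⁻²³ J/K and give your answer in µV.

7.18 µV

V_n = √(4kTRB)
4kTRB = 4 × 1.38×10⁻²³ × 300 × 5.00×10¹ × 6.23×10⁷ = 5.16×10⁻¹¹ V²
V_n = √(5.16×10⁻¹¹) = 7.18×10⁻⁶ V = 7.18 µV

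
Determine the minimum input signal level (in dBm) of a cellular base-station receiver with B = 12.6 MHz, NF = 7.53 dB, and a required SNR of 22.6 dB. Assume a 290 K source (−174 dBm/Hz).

−72.9 dBm

Sensitivity = −174 + 10 log₁₀(B) + NF + SNR_min
= −174 + 71 + 7.53 + 22.6
= −72.87 dBm → −72.9 dBm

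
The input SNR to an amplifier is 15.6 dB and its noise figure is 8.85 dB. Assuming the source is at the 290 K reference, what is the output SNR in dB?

6.75 dB

By definition F = SNR_in/SNR_out, so in dB: SNR_out = SNR_in − NF
SNR_out = 15.6 − 8.85 = 6.75 dB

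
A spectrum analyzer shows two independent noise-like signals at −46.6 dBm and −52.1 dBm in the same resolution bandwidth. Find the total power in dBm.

Convert to linear, add, convert back:
P₁ = 2.19×10⁻⁸ W, P₂ = 6.17×10⁻⁹ W
P_tot = 2.80×10⁻⁸ W → 10 log₁₀(P_tot / 10⁻³) = −45.5 dBm

−45.5 dBm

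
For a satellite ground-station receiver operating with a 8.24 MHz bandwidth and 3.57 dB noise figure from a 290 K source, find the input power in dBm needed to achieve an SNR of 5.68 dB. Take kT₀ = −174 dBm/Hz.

Sensitivity = −174 + 10 log₁₀(B) + NF + SNR_min
= −174 + 69.16 + 3.57 + 5.68
= −95.59 dBm → −95.6 dBm

−95.6 dBm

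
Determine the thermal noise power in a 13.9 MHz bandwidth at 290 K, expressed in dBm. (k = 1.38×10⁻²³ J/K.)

−102.5 dBm

P_n = kTB = 1.38×10⁻²³ × 290 × 1.39×10⁷ = 5.56×10⁻¹⁴ W
In dBm: 10 log₁₀(5.56×10⁻¹⁴ / 10⁻³) = −102.5 dBm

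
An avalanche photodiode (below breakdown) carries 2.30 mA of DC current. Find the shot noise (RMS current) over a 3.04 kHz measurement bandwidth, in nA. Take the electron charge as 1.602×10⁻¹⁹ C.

1.50 nA

I_n = √(2qI·B)
2qI·B = 2 × 1.602×10⁻¹⁹ × 2.30×10⁻³ × 3.04×10³ = 2.24×10⁻¹⁸ A²
I_n = √(2.24×10⁻¹⁸) = 1.50×10⁻⁹ A = 1.50 nA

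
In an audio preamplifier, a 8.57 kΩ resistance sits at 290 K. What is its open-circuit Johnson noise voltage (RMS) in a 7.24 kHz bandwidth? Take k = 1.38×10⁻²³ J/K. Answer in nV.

997 nV

V_n = √(4kTRB)
4kTRB = 4 × 1.38×10⁻²³ × 290 × 8.57×10³ × 7.24×10³ = 9.93×10⁻¹³ V²
V_n = √(9.93×10⁻¹³) = 9.97×10⁻⁷ V = 997 nV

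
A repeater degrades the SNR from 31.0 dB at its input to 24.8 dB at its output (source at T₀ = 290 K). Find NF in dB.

NF (dB) = SNR_in(dB) − SNR_out(dB) when the source is at T₀
NF = 31.0 − 24.8 = 6.2 dB

6.2 dB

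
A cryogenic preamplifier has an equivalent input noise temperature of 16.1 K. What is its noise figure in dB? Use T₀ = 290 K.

0.235 dB

F = 1 + T_e/T₀ = 1 + 16.1/290 = 1.05552
NF = 10 log₁₀(1.05552) = 0.235 dB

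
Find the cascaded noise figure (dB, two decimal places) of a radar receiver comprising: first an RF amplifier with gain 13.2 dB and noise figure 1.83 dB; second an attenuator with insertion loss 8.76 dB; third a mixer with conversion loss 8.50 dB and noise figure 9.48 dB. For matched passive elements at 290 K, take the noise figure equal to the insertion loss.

Convert to linear (a loss of L dB is a gain of −L dB): F_i = 10^(NF_i/10), G_i = 10^(G_i,dB/10)
  Stage 1: F_1 = 10^(1.83/10) = 1.524, G_1 = 10^(13.2/10) = 20.89
  Stage 2: F_2 = 10^(8.76/10) = 7.516, G_2 = 10^(−8.76/10) = 0.1330
  Stage 3: F_3 = 10^(9.48/10) = 8.872, G_3 = 10^(−8.50/10) = 0.1413
Friis cascade:
  F = 1.524 + (7.516 − 1)/20.89 + (8.872 − 1)/2.780 = 4.668
NF = 10 log₁₀(4.668) = 6.69 dB

6.69 dB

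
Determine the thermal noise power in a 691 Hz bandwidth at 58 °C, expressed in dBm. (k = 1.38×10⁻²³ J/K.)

T = 58 °C + 273.15 = 331.15 K
P_n = kTB = 1.38×10⁻²³ × 331.15 × 6.91×10² = 3.16×10⁻¹⁸ W
In dBm: 10 log₁₀(3.16×10⁻¹⁸ / 10⁻³) = −145.0 dBm

−145.0 dBm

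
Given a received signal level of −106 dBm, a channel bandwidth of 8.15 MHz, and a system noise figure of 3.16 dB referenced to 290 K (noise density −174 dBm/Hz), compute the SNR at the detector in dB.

Noise floor: N = −174 + 10 log₁₀(B) + NF
10 log₁₀(8.15×10⁶) = 69.11 dB
N = −174 + 69.11 + 3.16 = −101.73 dBm
SNR = P_sig − N = −106 − (−101.73) = −4.27 dB → −4.3 dB

−4.3 dB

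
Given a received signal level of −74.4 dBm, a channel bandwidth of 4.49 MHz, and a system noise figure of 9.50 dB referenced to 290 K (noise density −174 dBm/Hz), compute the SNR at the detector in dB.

Noise floor: N = −174 + 10 log₁₀(B) + NF
10 log₁₀(4.49×10⁶) = 66.52 dB
N = −174 + 66.52 + 9.50 = −97.98 dBm
SNR = P_sig − N = −74.4 − (−97.98) = 23.58 dB → 23.6 dB

23.6 dB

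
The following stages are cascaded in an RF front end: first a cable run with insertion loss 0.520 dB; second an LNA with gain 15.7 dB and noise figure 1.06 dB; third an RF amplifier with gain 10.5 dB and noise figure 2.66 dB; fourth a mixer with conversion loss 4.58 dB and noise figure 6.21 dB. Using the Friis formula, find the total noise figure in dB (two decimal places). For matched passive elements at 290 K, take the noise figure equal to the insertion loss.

Convert to linear (a loss of L dB is a gain of −L dB): F_i = 10^(NF_i/10), G_i = 10^(G_i,dB/10)
  Stage 1: F_1 = 10^(0.520/10) = 1.127, G_1 = 10^(−0.520/10) = 0.8872
  Stage 2: F_2 = 10^(1.06/10) = 1.276, G_2 = 10^(15.7/10) = 37.15
  Stage 3: F_3 = 10^(2.66/10) = 1.845, G_3 = 10^(10.5/10) = 11.22
  Stage 4: F_4 = 10^(6.21/10) = 4.178, G_4 = 10^(−4.58/10) = 0.3483
Friis cascade:
  F = 1.127 + (1.276 − 1)/0.8872 + (1.845 − 1)/32.96 + (4.178 − 1)/369.8 = 1.473
NF = 10 log₁₀(1.473) = 1.68 dB

1.68 dB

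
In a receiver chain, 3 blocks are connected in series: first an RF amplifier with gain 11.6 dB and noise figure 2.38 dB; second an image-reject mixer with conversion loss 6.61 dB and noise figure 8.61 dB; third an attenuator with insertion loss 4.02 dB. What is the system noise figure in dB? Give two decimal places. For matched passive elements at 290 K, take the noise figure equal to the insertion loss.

Convert to linear (a loss of L dB is a gain of −L dB): F_i = 10^(NF_i/10), G_i = 10^(G_i,dB/10)
  Stage 1: F_1 = 10^(2.38/10) = 1.730, G_1 = 10^(11.6/10) = 14.45
  Stage 2: F_2 = 10^(8.61/10) = 7.261, G_2 = 10^(−6.61/10) = 0.2183
  Stage 3: F_3 = 10^(4.02/10) = 2.523, G_3 = 10^(−4.02/10) = 0.3963
Friis cascade:
  F = 1.730 + (7.261 − 1)/14.45 + (2.523 − 1)/3.155 = 2.646
NF = 10 log₁₀(2.646) = 4.23 dB

4.23 dB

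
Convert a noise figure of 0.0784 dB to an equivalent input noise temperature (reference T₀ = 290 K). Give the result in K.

F = 10^(0.0784/10) = 1.01822
T_e = (F − 1)·T₀ = (1.01822 − 1) × 290 = 5.28 K

5.28 K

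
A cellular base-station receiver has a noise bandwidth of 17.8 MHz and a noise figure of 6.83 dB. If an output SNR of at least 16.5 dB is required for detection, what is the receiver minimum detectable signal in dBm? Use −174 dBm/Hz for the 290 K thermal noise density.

−78.2 dBm

Sensitivity = −174 + 10 log₁₀(B) + NF + SNR_min
= −174 + 72.5 + 6.83 + 16.5
= −78.17 dBm → −78.2 dBm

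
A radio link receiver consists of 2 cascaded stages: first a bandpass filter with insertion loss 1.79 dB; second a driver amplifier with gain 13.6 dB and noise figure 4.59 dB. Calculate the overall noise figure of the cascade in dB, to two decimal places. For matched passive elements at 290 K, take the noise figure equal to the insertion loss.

6.38 dB

Convert to linear (a loss of L dB is a gain of −L dB): F_i = 10^(NF_i/10), G_i = 10^(G_i,dB/10)
  Stage 1: F_1 = 10^(1.79/10) = 1.510, G_1 = 10^(−1.79/10) = 0.6622
  Stage 2: F_2 = 10^(4.59/10) = 2.877, G_2 = 10^(13.6/10) = 22.91
Friis cascade:
  F = 1.510 + (2.877 − 1)/0.6622 = 4.345
NF = 10 log₁₀(4.345) = 6.38 dB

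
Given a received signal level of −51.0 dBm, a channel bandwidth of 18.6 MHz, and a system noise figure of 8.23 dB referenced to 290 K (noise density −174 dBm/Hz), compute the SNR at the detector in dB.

42.1 dB

Noise floor: N = −174 + 10 log₁₀(B) + NF
10 log₁₀(1.86×10⁷) = 72.7 dB
N = −174 + 72.7 + 8.23 = −93.07 dBm
SNR = P_sig − N = −51.0 − (−93.07) = 42.07 dB → 42.1 dB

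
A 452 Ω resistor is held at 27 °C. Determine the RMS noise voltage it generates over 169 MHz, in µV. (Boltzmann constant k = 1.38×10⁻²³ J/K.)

T = 27 °C + 273.15 = 300.15 K
V_n = √(4kTRB)
4kTRB = 4 × 1.38×10⁻²³ × 300.15 × 4.52×10² × 1.69×10⁸ = 1.27×10⁻⁹ V²
V_n = √(1.27×10⁻⁹) = 3.56×10⁻⁵ V = 35.6 µV

35.6 µV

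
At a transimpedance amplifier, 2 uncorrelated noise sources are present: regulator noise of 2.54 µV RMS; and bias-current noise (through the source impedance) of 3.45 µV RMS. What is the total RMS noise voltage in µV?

4.28 µV

Uncorrelated sources add in power (mean-square): V_tot = √(ΣV_i²)
V_tot = √[(2.54×10⁻⁶)² + (3.45×10⁻⁶)²] = 4.28×10⁻⁶ V = 4.28 µV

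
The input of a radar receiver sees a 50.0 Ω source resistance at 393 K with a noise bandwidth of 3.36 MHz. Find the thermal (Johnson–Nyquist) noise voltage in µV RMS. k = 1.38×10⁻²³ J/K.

V_n = √(4kTRB)
4kTRB = 4 × 1.38×10⁻²³ × 393 × 5.00×10¹ × 3.36×10⁶ = 3.64×10⁻¹² V²
V_n = √(3.64×10⁻¹²) = 1.91×10⁻⁶ V = 1.91 µV

1.91 µV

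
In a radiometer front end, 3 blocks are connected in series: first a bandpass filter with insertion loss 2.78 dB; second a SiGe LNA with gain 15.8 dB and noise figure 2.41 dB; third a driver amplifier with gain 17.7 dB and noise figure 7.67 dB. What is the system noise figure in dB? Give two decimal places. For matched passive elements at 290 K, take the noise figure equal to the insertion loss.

5.50 dB

Convert to linear (a loss of L dB is a gain of −L dB): F_i = 10^(NF_i/10), G_i = 10^(G_i,dB/10)
  Stage 1: F_1 = 10^(2.78/10) = 1.897, G_1 = 10^(−2.78/10) = 0.5272
  Stage 2: F_2 = 10^(2.41/10) = 1.742, G_2 = 10^(15.8/10) = 38.02
  Stage 3: F_3 = 10^(7.67/10) = 5.848, G_3 = 10^(17.7/10) = 58.88
Friis cascade:
  F = 1.897 + (1.742 − 1)/0.5272 + (5.848 − 1)/20.04 = 3.546
NF = 10 log₁₀(3.546) = 5.50 dB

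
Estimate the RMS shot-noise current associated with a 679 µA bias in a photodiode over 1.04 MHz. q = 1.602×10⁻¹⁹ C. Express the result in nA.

15.0 nA

I_n = √(2qI·B)
2qI·B = 2 × 1.602×10⁻¹⁹ × 6.79×10⁻⁴ × 1.04×10⁶ = 2.26×10⁻¹⁶ A²
I_n = √(2.26×10⁻¹⁶) = 1.50×10⁻⁸ A = 15.0 nA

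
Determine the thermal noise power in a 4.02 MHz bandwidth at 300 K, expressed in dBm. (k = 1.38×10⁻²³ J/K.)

−107.8 dBm

P_n = kTB = 1.38×10⁻²³ × 300 × 4.02×10⁶ = 1.66×10⁻¹⁴ W
In dBm: 10 log₁₀(1.66×10⁻¹⁴ / 10⁻³) = −107.8 dBm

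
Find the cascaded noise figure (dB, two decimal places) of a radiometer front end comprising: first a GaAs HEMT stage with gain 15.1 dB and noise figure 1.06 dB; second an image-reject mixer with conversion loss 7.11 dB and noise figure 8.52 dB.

1.66 dB

Convert to linear (a loss of L dB is a gain of −L dB): F_i = 10^(NF_i/10), G_i = 10^(G_i,dB/10)
  Stage 1: F_1 = 10^(1.06/10) = 1.276, G_1 = 10^(15.1/10) = 32.36
  Stage 2: F_2 = 10^(8.52/10) = 7.112, G_2 = 10^(−7.11/10) = 0.1945
Friis cascade:
  F = 1.276 + (7.112 − 1)/32.36 = 1.465
NF = 10 log₁₀(1.465) = 1.66 dB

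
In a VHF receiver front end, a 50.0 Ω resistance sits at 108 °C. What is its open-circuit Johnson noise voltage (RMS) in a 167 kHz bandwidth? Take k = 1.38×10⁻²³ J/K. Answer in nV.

T = 108 °C + 273.15 = 381.15 K
V_n = √(4kTRB)
4kTRB = 4 × 1.38×10⁻²³ × 381.15 × 5.00×10¹ × 1.67×10⁵ = 1.76×10⁻¹³ V²
V_n = √(1.76×10⁻¹³) = 4.19×10⁻⁷ V = 419 nV

419 nV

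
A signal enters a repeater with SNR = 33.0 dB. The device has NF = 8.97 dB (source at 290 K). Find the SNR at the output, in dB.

By definition F = SNR_in/SNR_out, so in dB: SNR_out = SNR_in − NF
SNR_out = 33.0 − 8.97 = 24.03 dB

24.03 dB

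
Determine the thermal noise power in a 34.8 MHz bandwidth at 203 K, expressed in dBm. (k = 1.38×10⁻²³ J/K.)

P_n = kTB = 1.38×10⁻²³ × 203 × 3.48×10⁷ = 9.75×10⁻¹⁴ W
In dBm: 10 log₁₀(9.75×10⁻¹⁴ / 10⁻³) = −100.1 dBm

−100.1 dBm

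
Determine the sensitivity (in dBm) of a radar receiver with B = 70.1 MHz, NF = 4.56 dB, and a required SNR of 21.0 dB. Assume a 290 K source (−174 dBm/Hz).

−70.0 dBm

Sensitivity = −174 + 10 log₁₀(B) + NF + SNR_min
= −174 + 78.46 + 4.56 + 21.0
= −69.98 dBm → −70.0 dBm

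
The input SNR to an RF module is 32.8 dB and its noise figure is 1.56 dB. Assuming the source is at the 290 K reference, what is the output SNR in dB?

31.24 dB

By definition F = SNR_in/SNR_out, so in dB: SNR_out = SNR_in − NF
SNR_out = 32.8 − 1.56 = 31.24 dB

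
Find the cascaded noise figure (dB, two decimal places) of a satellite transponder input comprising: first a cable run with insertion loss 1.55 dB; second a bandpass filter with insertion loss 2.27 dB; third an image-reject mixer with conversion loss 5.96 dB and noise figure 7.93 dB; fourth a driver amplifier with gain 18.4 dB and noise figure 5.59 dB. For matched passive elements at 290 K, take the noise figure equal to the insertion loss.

16.01 dB

Convert to linear (a loss of L dB is a gain of −L dB): F_i = 10^(NF_i/10), G_i = 10^(G_i,dB/10)
  Stage 1: F_1 = 10^(1.55/10) = 1.429, G_1 = 10^(−1.55/10) = 0.6998
  Stage 2: F_2 = 10^(2.27/10) = 1.687, G_2 = 10^(−2.27/10) = 0.5929
  Stage 3: F_3 = 10^(7.93/10) = 6.209, G_3 = 10^(−5.96/10) = 0.2535
  Stage 4: F_4 = 10^(5.59/10) = 3.622, G_4 = 10^(18.4/10) = 69.18
Friis cascade:
  F = 1.429 + (1.687 − 1)/0.6998 + (6.209 − 1)/0.4150 + (3.622 − 1)/0.1052 = 39.89
NF = 10 log₁₀(39.89) = 16.01 dB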